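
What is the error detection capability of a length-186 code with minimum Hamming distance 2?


Detection capability = d_min - 1 = 2 - 1 = 1

1 errors


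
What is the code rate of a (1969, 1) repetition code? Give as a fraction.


Rate = k/n = 1/1969

1/1969


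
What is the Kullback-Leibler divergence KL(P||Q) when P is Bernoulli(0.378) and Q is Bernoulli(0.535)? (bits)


KL = p*log2(p/q) + (1-p)*log2((1-p)/(1-q)) = 0.378*log2(0.378/0.535) + 0.622*log2(0.622/0.465) = 0.0716

0.0716 bits


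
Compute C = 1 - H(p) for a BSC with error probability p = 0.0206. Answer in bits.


H(p) = -p*log2(p) - (1-p)*log2(1-p) = -0.0206*log2(0.0206) - 0.9794*log2(0.9794) = 0.115385 + 0.029411 = 0.1448. C = 1 - H(p) = 1 - 0.1448 = 0.8552

0.8552 bits


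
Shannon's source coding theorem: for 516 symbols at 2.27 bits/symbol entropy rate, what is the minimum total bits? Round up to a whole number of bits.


Minimum bits >= n * H = 516 * 2.27 = 1171.32, rounded up to a whole number of bits = 1172

1172 bits


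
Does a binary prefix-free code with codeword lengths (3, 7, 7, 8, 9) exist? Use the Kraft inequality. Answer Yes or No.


Kraft sum = sum(2^(-l_i)) = 0.1465, need <= 1. Result: satisfied (a binary prefix-free code with these lengths exists)

Yes


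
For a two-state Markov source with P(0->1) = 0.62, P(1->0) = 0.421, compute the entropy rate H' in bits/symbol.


Stationary distribution: pi_0 = p10/(p01+p10) = 0.4044, pi_1 = 0.5956. Entropy rate H' = pi_0*H(p01) + pi_1*H(p10) = 0.4044*0.958 + 0.5956*0.9819 = 0.9723

0.9723 bits/symbol


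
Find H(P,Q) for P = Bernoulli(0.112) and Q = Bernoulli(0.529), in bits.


H(P,Q) = -p*log2(q) - (1-p)*log2(1-q). -0.112*log2(0.529) = 0.102890; -0.888*log2(0.471) = 0.964547. H(P,Q) = 0.102890 + 0.964547 = 1.0674

1.0674 bits


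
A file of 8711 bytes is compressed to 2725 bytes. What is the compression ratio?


Ratio = original / compressed = 8711 / 2725 = 3.1967

3.1967


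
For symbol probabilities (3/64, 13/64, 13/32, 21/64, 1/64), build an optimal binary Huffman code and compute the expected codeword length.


Huffman construction (repeatedly merge the two least-probable nodes; each merge adds 1 bit to every symbol beneath it): 1/64 + 3/64 = 1/16; 1/16 + 13/64 = 17/64; 17/64 + 21/64 = 19/32; 13/32 + 19/32 = 1. Resulting codeword lengths (in the order the probabilities were given): (4, 3, 1, 2, 4). L_avg = sum(p_i * l_i) = 3/64*4 + 13/64*3 + 13/32*1 + 21/64*2 + 1/64*4 = 123/64 = 1.9219

1.9219 bits


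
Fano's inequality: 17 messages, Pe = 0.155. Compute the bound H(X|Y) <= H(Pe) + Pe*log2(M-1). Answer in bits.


H(Pe) = -Pe*log2(Pe) - (1-Pe)*log2(1-Pe) = -0.155*log2(0.155) - 0.845*log2(0.845) = 0.416897 + 0.205315 = 0.6222. Pe*log2(M-1) = 0.155*log2(16) = 0.620000. Bound = H(Pe) + Pe*log2(M-1) = 0.416897 + 0.205315 + 0.620000 = 1.2422

1.2422 bits


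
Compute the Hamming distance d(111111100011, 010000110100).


Count differing positions: ^ . ^ ^ ^ ^ . ^ . ^ ^ ^ = 9 differences

9


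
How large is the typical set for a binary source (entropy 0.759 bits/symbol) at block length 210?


log2|A_typical| = nH = 210 * 0.759 = 159.39, so |A_typical| ~ 2^159.39 = 9.576e+47

9.576e+47


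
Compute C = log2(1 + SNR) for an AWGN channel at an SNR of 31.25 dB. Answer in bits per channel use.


SNR_linear = 10^(31.25/10) = 1333.5214; C = log2(1 + SNR_linear) = log2(1 + 1333.5214) = 10.3821

10.3821 bits/channel use


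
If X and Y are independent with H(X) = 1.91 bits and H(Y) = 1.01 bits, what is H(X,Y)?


For independent variables, H(X,Y) = H(X) + H(Y) = 1.91 + 1.01 = 2.92

2.92 bits


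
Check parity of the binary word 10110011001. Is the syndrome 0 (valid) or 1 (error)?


Syndrome = XOR of all bits = 1 XOR 0 XOR 1 XOR 1 XOR 0 XOR 0 XOR 1 XOR 1 XOR 0 XOR 0 XOR 1 = 0

0


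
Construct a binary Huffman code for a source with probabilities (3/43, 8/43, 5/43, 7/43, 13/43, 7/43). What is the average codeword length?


Huffman construction (repeatedly merge the two least-probable nodes; each merge adds 1 bit to every symbol beneath it): 3/43 + 5/43 = 8/43; 7/43 + 7/43 = 14/43; 8/43 + 8/43 = 16/43; 13/43 + 14/43 = 27/43; 16/43 + 27/43 = 1. Resulting codeword lengths (in the order the probabilities were given): (3, 2, 3, 3, 2, 3). L_avg = sum(p_i * l_i) = 3/43*3 + 8/43*2 + 5/43*3 + 7/43*3 + 13/43*2 + 7/43*3 = 108/43 = 2.5116

2.5116 bits


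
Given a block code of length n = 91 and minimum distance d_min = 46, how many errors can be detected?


Detection capability = d_min - 1 = 46 - 1 = 45

45 errors


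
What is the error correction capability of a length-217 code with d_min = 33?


Correction capability = floor((d-1)/2) = floor((33-1)/2) = 16

16 errors


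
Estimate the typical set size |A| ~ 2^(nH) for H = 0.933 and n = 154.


log2|A_typical| = nH = 154 * 0.933 = 143.682, so |A_typical| ~ 2^143.682 = 1.789e+43

1.789e+43


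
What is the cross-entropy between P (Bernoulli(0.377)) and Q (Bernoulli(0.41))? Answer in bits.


H(P,Q) = -p*log2(q) - (1-p)*log2(1-q). -0.377*log2(0.41) = 0.484937; -0.623*log2(0.59) = 0.474236. H(P,Q) = 0.484937 + 0.474236 = 0.9592

0.9592 bits


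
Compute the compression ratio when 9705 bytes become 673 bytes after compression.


Ratio = original / compressed = 9705 / 673 = 14.4205

14.4205


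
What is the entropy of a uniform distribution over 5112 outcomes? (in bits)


H = log2(n) = log2(5112) = 12.3197

12.3197 bits


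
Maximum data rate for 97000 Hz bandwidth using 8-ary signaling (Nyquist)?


Rate = 2 * B * log2(M) = 2 * 97000 * 3.0 = 582000.0

582000.0 bps


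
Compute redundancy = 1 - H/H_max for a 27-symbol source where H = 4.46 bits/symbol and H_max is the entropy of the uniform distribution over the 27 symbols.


H_max = log2(K) = log2(27) = 4.7549 bits/symbol. Redundancy = 1 - H/H_max = 1 - 4.46/4.7549 = 1 - 0.938 = 0.062

0.062


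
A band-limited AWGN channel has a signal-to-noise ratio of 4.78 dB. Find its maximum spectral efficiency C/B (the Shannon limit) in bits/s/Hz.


SNR_linear = 10^(4.78/10) = 3.0061; C/B = log2(1 + SNR_linear) = log2(1 + 3.0061) = 2.0022

2.0022 bits/s/Hz


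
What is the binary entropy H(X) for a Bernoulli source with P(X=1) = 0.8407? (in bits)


H = -p*log2(p) - (1-p)*log2(1-p). -0.8407*log2(0.8407) = 0.210458; -0.1593*log2(0.1593) = 0.422174. H = 0.210458 + 0.422174 = 0.6326

0.6326 bits


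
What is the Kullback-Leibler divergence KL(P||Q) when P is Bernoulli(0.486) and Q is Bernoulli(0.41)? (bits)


KL = p*log2(p/q) + (1-p)*log2((1-p)/(1-q)) = 0.486*log2(0.486/0.41) + 0.514*log2(0.514/0.59) = 0.017

0.017 bits


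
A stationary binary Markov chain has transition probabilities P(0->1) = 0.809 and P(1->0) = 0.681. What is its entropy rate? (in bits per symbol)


Stationary distribution: pi_0 = p10/(p01+p10) = 0.457, pi_1 = 0.543. Entropy rate H' = pi_0*H(p01) + pi_1*H(p10) = 0.457*0.7036 + 0.543*0.9033 = 0.812

0.812 bits/symbol


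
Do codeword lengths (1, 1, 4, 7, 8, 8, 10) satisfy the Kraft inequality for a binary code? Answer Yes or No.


Kraft sum = sum(2^(-l_i)) = 1.0791, need <= 1. Result: violated (a binary prefix-free code with these lengths cannot exist)

No


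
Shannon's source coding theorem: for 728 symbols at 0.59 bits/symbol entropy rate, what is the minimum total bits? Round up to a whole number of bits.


Minimum bits >= n * H = 728 * 0.59 = 429.52, rounded up to a whole number of bits = 430

430 bits


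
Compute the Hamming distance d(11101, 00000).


Count differing positions: ^ ^ ^ . ^ = 4 differences

4


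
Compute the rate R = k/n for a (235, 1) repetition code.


Rate = k/n = 1/235

1/235


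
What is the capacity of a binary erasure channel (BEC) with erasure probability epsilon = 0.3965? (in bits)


C = 1 - epsilon = 1 - 0.3965 = 0.6035

0.6035 bits


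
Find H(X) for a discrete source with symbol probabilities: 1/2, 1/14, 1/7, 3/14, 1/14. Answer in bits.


H = -sum(p_i * log2(p_i)). Terms: -(1/2)*log2(1/2) = 0.500000; -(1/14)*log2(1/14) = 0.271954; -(1/7)*log2(1/7) = 0.401051; -(3/14)*log2(3/14) = 0.476227; -(1/14)*log2(1/14) = 0.271954. H = 0.500000 + 0.271954 + 0.401051 + 0.476227 + 0.271954 = 1.9212

1.9212 bits


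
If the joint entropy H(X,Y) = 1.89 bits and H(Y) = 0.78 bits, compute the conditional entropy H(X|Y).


H(X|Y) = H(X,Y) - H(Y) = 1.89 - 0.78 = 1.11

1.11 bits


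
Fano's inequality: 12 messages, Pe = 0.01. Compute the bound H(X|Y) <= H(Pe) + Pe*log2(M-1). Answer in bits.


H(Pe) = -Pe*log2(Pe) - (1-Pe)*log2(1-Pe) = -0.01*log2(0.01) - 0.99*log2(0.99) = 0.066439 + 0.014355 = 0.0808. Pe*log2(M-1) = 0.01*log2(11) = 0.034594. Bound = H(Pe) + Pe*log2(M-1) = 0.066439 + 0.014355 + 0.034594 = 0.1154

0.1154 bits


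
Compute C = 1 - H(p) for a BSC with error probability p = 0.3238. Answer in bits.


H(p) = -p*log2(p) - (1-p)*log2(1-p) = -0.3238*log2(0.3238) - 0.6762*log2(0.6762) = 0.526766 + 0.381700 = 0.9085. C = 1 - H(p) = 1 - 0.9085 = 0.0915

0.0915 bits


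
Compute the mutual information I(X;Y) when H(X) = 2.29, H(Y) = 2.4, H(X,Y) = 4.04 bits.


I(X;Y) = H(X) + H(Y) - H(X,Y) = 2.29 + 2.4 - 4.04 = 0.65

0.65 bits


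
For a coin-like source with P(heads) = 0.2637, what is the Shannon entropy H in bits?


H = -p*log2(p) - (1-p)*log2(1-p). -0.2637*log2(0.2637) = 0.507103; -0.7363*log2(0.7363) = 0.325175. H = 0.507103 + 0.325175 = 0.8323

0.8323 bits


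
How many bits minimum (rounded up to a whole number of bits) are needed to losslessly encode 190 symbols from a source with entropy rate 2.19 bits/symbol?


Minimum bits >= n * H = 190 * 2.19 = 416.1, rounded up to a whole number of bits = 417

417 bits


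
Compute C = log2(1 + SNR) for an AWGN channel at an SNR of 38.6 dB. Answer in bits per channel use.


SNR_linear = 10^(38.6/10) = 7244.3596; C = log2(1 + SNR_linear) = log2(1 + 7244.3596) = 12.8228

12.8228 bits/channel use


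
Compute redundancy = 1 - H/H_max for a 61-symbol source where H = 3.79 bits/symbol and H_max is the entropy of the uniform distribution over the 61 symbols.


H_max = log2(K) = log2(61) = 5.9307 bits/symbol. Redundancy = 1 - H/H_max = 1 - 3.79/5.9307 = 1 - 0.639 = 0.361

0.361


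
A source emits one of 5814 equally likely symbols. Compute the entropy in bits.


H = log2(n) = log2(5814) = 12.5053

12.5053 bits


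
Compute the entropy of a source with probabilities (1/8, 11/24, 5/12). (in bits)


H = -sum(p_i * log2(p_i)). Terms: -(1/8)*log2(1/8) = 0.375000; -(11/24)*log2(11/24) = 0.515868; -(5/12)*log2(5/12) = 0.526264. H = 0.375000 + 0.515868 + 0.526264 = 1.4171

1.4171 bits


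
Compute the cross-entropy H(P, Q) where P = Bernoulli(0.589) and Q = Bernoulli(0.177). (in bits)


H(P,Q) = -p*log2(q) - (1-p)*log2(1-q). -0.589*log2(0.177) = 1.471427; -0.411*log2(0.823) = 0.115506. H(P,Q) = 1.471427 + 0.115506 = 1.5869

1.5869 bits


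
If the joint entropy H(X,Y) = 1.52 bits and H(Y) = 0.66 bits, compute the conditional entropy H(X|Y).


H(X|Y) = H(X,Y) - H(Y) = 1.52 - 0.66 = 0.86

0.86 bits


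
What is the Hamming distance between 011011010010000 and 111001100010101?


Count differing positions: ^ . . . ^ . ^ ^ . . . . ^ . ^ = 6 differences

6


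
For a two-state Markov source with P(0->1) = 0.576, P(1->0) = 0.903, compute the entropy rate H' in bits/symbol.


Stationary distribution: pi_0 = p10/(p01+p10) = 0.6105, pi_1 = 0.3895. Entropy rate H' = pi_0*H(p01) + pi_1*H(p10) = 0.6105*0.9833 + 0.3895*0.4594 = 0.7793

0.7793 bits/symbol


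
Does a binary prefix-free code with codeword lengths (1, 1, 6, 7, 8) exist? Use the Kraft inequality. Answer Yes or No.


Kraft sum = sum(2^(-l_i)) = 1.0273, need <= 1. Result: violated (a binary prefix-free code with these lengths cannot exist)

No


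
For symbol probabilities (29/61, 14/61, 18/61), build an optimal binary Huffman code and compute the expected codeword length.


Huffman construction (repeatedly merge the two least-probable nodes; each merge adds 1 bit to every symbol beneath it): 14/61 + 18/61 = 32/61; 29/61 + 32/61 = 1. Resulting codeword lengths (in the order the probabilities were given): (1, 2, 2). L_avg = sum(p_i * l_i) = 29/61*1 + 14/61*2 + 18/61*2 = 93/61 = 1.5246

1.5246 bits


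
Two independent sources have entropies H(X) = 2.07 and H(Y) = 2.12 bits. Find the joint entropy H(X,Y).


For independent variables, H(X,Y) = H(X) + H(Y) = 2.07 + 2.12 = 4.19

4.19 bits


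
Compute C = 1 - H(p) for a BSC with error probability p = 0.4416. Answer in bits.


H(p) = -p*log2(p) - (1-p)*log2(1-p) = -0.4416*log2(0.4416) - 0.5584*log2(0.5584) = 0.520729 + 0.469407 = 0.9901. C = 1 - H(p) = 1 - 0.9901 = 0.0099

0.0099 bits


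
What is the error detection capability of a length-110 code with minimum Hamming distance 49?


Detection capability = d_min - 1 = 49 - 1 = 48

48 errors


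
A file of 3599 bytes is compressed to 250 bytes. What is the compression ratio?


Ratio = original / compressed = 3599 / 250 = 14.396

14.396


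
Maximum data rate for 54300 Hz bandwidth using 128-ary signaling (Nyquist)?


Rate = 2 * B * log2(M) = 2 * 54300 * 7.0 = 760200.0

760200.0 bps


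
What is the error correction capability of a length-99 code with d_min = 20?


Correction capability = floor((d-1)/2) = floor((20-1)/2) = 9

9 errors


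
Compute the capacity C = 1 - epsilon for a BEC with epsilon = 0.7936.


C = 1 - epsilon = 1 - 0.7936 = 0.2064

0.2064 bits


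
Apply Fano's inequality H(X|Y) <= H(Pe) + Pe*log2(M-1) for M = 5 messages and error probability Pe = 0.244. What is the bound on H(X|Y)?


H(Pe) = -Pe*log2(Pe) - (1-Pe)*log2(1-Pe) = -0.244*log2(0.244) - 0.756*log2(0.756) = 0.496551 + 0.305078 = 0.8016. Pe*log2(M-1) = 0.244*log2(4) = 0.488000. Bound = H(Pe) + Pe*log2(M-1) = 0.496551 + 0.305078 + 0.488000 = 1.2896

1.2896 bits


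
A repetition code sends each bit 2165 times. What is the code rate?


Rate = k/n = 1/2165

1/2165


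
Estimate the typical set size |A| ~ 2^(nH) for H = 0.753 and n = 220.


log2|A_typical| = nH = 220 * 0.753 = 165.66, so |A_typical| ~ 2^165.66 = 7.390e+49

7.390e+49


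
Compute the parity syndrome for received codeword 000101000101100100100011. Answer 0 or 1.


Syndrome = XOR of all bits = 0 XOR 0 XOR 0 XOR 1 XOR 0 XOR 1 XOR 0 XOR 0 XOR 0 XOR 1 XOR 0 XOR 1 XOR 1 XOR 0 XOR 0 XOR 1 XOR 0 XOR 0 XOR 1 XOR 0 XOR 0 XOR 0 XOR 1 XOR 1 = 1

1


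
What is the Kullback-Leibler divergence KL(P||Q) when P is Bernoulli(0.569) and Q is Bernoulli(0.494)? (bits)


KL = p*log2(p/q) + (1-p)*log2((1-p)/(1-q)) = 0.569*log2(0.569/0.494) + 0.431*log2(0.431/0.506) = 0.0163

0.0163 bits


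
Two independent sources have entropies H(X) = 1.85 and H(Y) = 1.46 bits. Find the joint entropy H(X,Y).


For independent variables, H(X,Y) = H(X) + H(Y) = 1.85 + 1.46 = 3.31

3.31 bits


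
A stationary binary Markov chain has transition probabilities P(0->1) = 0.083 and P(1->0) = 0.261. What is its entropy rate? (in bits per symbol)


Stationary distribution: pi_0 = p10/(p01+p10) = 0.7587, pi_1 = 0.2413. Entropy rate H' = pi_0*H(p01) + pi_1*H(p10) = 0.7587*0.4127 + 0.2413*0.8283 = 0.5129

0.5129 bits/symbol


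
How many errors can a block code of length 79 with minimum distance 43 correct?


Correction capability = floor((d-1)/2) = floor((43-1)/2) = 21

21 errors


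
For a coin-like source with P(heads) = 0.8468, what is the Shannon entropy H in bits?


H = -p*log2(p) - (1-p)*log2(1-p). -0.8468*log2(0.8468) = 0.203153; -0.1532*log2(0.1532) = 0.414638. H = 0.203153 + 0.414638 = 0.6178

0.6178 bits


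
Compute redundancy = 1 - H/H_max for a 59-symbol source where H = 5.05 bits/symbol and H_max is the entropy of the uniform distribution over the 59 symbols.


H_max = log2(K) = log2(59) = 5.8826 bits/symbol. Redundancy = 1 - H/H_max = 1 - 5.05/5.8826 = 1 - 0.8585 = 0.1415

0.1415


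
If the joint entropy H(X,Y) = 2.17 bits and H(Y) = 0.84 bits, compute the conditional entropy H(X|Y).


H(X|Y) = H(X,Y) - H(Y) = 2.17 - 0.84 = 1.33

1.33 bits


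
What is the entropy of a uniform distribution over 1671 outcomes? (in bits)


H = log2(n) = log2(1671) = 10.7065

10.7065 bits


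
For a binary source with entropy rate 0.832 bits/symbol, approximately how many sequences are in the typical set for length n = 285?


log2|A_typical| = nH = 285 * 0.832 = 237.12, so |A_typical| ~ 2^237.12 = 2.400e+71

2.400e+71


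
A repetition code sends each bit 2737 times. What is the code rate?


Rate = k/n = 1/2737

1/2737


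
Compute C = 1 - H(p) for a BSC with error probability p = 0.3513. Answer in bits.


H(p) = -p*log2(p) - (1-p)*log2(1-p) = -0.3513*log2(0.3513) - 0.6487*log2(0.6487) = 0.530191 + 0.405033 = 0.9352. C = 1 - H(p) = 1 - 0.9352 = 0.0648

0.0648 bits


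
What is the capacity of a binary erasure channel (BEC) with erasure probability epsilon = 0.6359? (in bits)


C = 1 - epsilon = 1 - 0.6359 = 0.3641

0.3641 bits


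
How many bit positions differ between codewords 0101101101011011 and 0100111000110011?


Count differing positions: . . . ^ . ^ . ^ . ^ ^ . ^ . . . = 6 differences

6


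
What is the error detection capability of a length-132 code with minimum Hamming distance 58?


Detection capability = d_min - 1 = 58 - 1 = 57

57 errors


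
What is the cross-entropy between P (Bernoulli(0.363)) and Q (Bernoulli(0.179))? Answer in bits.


H(P,Q) = -p*log2(q) - (1-p)*log2(1-q). -0.363*log2(0.179) = 0.900955; -0.637*log2(0.821) = 0.181256. H(P,Q) = 0.900955 + 0.181256 = 1.0822

1.0822 bits


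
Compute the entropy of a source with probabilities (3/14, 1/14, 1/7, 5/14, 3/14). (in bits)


H = -sum(p_i * log2(p_i)). Terms: -(3/14)*log2(3/14) = 0.476227; -(1/14)*log2(1/14) = 0.271954; -(1/7)*log2(1/7) = 0.401051; -(5/14)*log2(5/14) = 0.530510; -(3/14)*log2(3/14) = 0.476227. H = 0.476227 + 0.271954 + 0.401051 + 0.530510 + 0.476227 = 2.156

2.156 bits


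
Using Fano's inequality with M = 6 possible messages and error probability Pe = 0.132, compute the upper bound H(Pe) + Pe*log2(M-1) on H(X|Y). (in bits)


H(Pe) = -Pe*log2(Pe) - (1-Pe)*log2(1-Pe) = -0.132*log2(0.132) - 0.868*log2(0.868) = 0.385624 + 0.177274 = 0.5629. Pe*log2(M-1) = 0.132*log2(5) = 0.306495. Bound = H(Pe) + Pe*log2(M-1) = 0.385624 + 0.177274 + 0.306495 = 0.8694

0.8694 bits


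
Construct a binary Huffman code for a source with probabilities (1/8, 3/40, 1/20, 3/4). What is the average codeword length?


Huffman construction (repeatedly merge the two least-probable nodes; each merge adds 1 bit to every symbol beneath it): 1/20 + 3/40 = 1/8; 1/8 + 1/8 = 1/4; 1/4 + 3/4 = 1. Resulting codeword lengths (in the order the probabilities were given): (2, 3, 3, 1). L_avg = sum(p_i * l_i) = 1/8*2 + 3/40*3 + 1/20*3 + 3/4*1 = 11/8 = 1.375

1.375 bits


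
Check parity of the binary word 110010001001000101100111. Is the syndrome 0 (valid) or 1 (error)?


Syndrome = XOR of all bits = 1 XOR 1 XOR 0 XOR 0 XOR 1 XOR 0 XOR 0 XOR 0 XOR 1 XOR 0 XOR 0 XOR 1 XOR 0 XOR 0 XOR 0 XOR 1 XOR 0 XOR 1 XOR 1 XOR 0 XOR 0 XOR 1 XOR 1 XOR 1 = 1

1


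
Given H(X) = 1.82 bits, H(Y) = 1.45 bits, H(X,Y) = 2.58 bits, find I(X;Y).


I(X;Y) = H(X) + H(Y) - H(X,Y) = 1.82 + 1.45 - 2.58 = 0.69

0.69 bits


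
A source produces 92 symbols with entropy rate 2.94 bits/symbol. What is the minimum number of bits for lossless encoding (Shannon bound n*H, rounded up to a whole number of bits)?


Minimum bits >= n * H = 92 * 2.94 = 270.48, rounded up to a whole number of bits = 271

271 bits


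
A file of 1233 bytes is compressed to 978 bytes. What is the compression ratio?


Ratio = original / compressed = 1233 / 978 = 1.2607

1.2607


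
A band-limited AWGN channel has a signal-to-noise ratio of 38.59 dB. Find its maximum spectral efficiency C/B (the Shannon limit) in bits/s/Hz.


SNR_linear = 10^(38.59/10) = 7227.698; C/B = log2(1 + SNR_linear) = log2(1 + 7227.698) = 12.8195

12.8195 bits/s/Hz


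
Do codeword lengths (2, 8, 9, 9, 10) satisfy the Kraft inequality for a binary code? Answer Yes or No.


Kraft sum = sum(2^(-l_i)) = 0.2588, need <= 1. Result: satisfied (a binary prefix-free code with these lengths exists)

Yes


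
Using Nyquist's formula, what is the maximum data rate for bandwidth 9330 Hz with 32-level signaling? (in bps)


Rate = 2 * B * log2(M) = 2 * 9330 * 5.0 = 93300.0

93300.0 bps


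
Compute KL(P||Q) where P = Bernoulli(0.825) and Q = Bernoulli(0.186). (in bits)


KL = p*log2(p/q) + (1-p)*log2((1-p)/(1-q)) = 0.825*log2(0.825/0.186) + 0.175*log2(0.175/0.814) = 1.3849

1.3849 bits


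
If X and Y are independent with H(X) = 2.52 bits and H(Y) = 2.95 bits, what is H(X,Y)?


For independent variables, H(X,Y) = H(X) + H(Y) = 2.52 + 2.95 = 5.47

5.47 bits


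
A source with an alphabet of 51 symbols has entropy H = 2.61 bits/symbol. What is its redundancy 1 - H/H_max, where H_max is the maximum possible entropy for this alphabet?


H_max = log2(K) = log2(51) = 5.6724 bits/symbol. Redundancy = 1 - H/H_max = 1 - 2.61/5.6724 = 1 - 0.4601 = 0.5399

0.5399


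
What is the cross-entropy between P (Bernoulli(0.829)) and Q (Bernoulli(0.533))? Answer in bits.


H(P,Q) = -p*log2(q) - (1-p)*log2(1-q). -0.829*log2(0.533) = 0.752560; -0.171*log2(0.467) = 0.187844. H(P,Q) = 0.752560 + 0.187844 = 0.9404

0.9404 bits


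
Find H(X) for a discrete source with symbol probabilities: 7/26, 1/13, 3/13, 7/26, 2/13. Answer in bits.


H = -sum(p_i * log2(p_i)). Terms: -(7/26)*log2(7/26) = 0.509677; -(1/13)*log2(1/13) = 0.284649; -(3/13)*log2(3/13) = 0.488187; -(7/26)*log2(7/26) = 0.509677; -(2/13)*log2(2/13) = 0.415452. H = 0.509677 + 0.284649 + 0.488187 + 0.509677 + 0.415452 = 2.2076

2.2076 bits


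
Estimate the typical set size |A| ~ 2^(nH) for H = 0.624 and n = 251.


log2|A_typical| = nH = 251 * 0.624 = 156.624, so |A_typical| ~ 2^156.624 = 1.408e+47

1.408e+47


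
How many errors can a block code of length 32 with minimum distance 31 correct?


Correction capability = floor((d-1)/2) = floor((31-1)/2) = 15

15 errors


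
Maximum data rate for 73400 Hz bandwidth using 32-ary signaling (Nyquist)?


Rate = 2 * B * log2(M) = 2 * 73400 * 5.0 = 734000.0

734000.0 bps


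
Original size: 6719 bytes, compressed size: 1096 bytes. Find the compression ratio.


Ratio = original / compressed = 6719 / 1096 = 6.1305

6.1305


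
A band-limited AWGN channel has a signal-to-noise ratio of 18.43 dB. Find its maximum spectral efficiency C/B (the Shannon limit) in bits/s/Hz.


SNR_linear = 10^(18.43/10) = 69.6627; C/B = log2(1 + SNR_linear) = log2(1 + 69.6627) = 6.1429

6.1429 bits/s/Hz


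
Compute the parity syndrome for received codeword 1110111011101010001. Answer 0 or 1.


Syndrome = XOR of all bits = 1 XOR 1 XOR 1 XOR 0 XOR 1 XOR 1 XOR 1 XOR 0 XOR 1 XOR 1 XOR 1 XOR 0 XOR 1 XOR 0 XOR 1 XOR 0 XOR 0 XOR 0 XOR 1 = 0

0


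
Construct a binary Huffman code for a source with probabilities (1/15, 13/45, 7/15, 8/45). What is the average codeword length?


Huffman construction (repeatedly merge the two least-probable nodes; each merge adds 1 bit to every symbol beneath it): 1/15 + 8/45 = 11/45; 11/45 + 13/45 = 8/15; 7/15 + 8/15 = 1. Resulting codeword lengths (in the order the probabilities were given): (3, 2, 1, 3). L_avg = sum(p_i * l_i) = 1/15*3 + 13/45*2 + 7/15*1 + 8/45*3 = 16/9 = 1.7778

1.7778 bits


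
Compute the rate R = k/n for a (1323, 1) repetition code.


Rate = k/n = 1/1323

1/1323


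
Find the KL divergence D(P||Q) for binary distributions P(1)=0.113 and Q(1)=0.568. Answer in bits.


KL = p*log2(p/q) + (1-p)*log2((1-p)/(1-q)) = 0.113*log2(0.113/0.568) + 0.887*log2(0.887/0.432) = 0.6574

0.6574 bits


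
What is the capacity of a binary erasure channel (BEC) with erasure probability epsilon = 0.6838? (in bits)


C = 1 - epsilon = 1 - 0.6838 = 0.3162

0.3162 bits


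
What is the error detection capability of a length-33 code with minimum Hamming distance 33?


Detection capability = d_min - 1 = 33 - 1 = 32

32 errors


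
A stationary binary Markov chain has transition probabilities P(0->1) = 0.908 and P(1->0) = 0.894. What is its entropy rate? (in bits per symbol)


Stationary distribution: pi_0 = p10/(p01+p10) = 0.4961, pi_1 = 0.5039. Entropy rate H' = pi_0*H(p01) + pi_1*H(p10) = 0.4961*0.4431 + 0.5039*0.4877 = 0.4656

0.4656 bits/symbol


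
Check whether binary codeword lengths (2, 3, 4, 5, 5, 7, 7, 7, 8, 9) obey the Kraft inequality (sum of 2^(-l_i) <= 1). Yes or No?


Kraft sum = sum(2^(-l_i)) = 0.5293, need <= 1. Result: satisfied (a binary prefix-free code with these lengths exists)

Yes


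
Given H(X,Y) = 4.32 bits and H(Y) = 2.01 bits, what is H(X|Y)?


H(X|Y) = H(X,Y) - H(Y) = 4.32 - 2.01 = 2.31

2.31 bits


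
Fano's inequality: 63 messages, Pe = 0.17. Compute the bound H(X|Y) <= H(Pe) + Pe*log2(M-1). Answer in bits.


H(Pe) = -Pe*log2(Pe) - (1-Pe)*log2(1-Pe) = -0.17*log2(0.17) - 0.83*log2(0.83) = 0.434587 + 0.223118 = 0.6577. Pe*log2(M-1) = 0.17*log2(62) = 1.012213. Bound = H(Pe) + Pe*log2(M-1) = 0.434587 + 0.223118 + 1.012213 = 1.6699

1.6699 bits


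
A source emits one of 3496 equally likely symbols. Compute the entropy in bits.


H = log2(n) = log2(3496) = 11.7715

11.7715 bits


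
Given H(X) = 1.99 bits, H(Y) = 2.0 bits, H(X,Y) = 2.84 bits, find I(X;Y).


I(X;Y) = H(X) + H(Y) - H(X,Y) = 1.99 + 2.0 - 2.84 = 1.15

1.15 bits


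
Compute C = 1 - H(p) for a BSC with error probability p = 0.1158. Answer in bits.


H(p) = -p*log2(p) - (1-p)*log2(1-p) = -0.1158*log2(0.1158) - 0.8842*log2(0.8842) = 0.360172 + 0.156994 = 0.5172. C = 1 - H(p) = 1 - 0.5172 = 0.4828

0.4828 bits


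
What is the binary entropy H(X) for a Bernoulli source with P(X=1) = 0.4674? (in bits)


H = -p*log2(p) - (1-p)*log2(1-p). -0.4674*log2(0.4674) = 0.512864; -0.5326*log2(0.5326) = 0.484067. H = 0.512864 + 0.484067 = 0.9969

0.9969 bits


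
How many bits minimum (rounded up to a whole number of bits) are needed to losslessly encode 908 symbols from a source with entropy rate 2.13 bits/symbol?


Minimum bits >= n * H = 908 * 2.13 = 1934.04, rounded up to a whole number of bits = 1935

1935 bits


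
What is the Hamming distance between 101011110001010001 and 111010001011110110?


Count differing positions: . ^ . . . ^ ^ ^ ^ . ^ . ^ . . ^ ^ ^ = 10 differences

10


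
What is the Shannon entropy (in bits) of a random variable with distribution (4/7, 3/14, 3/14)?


H = -sum(p_i * log2(p_i)). Terms: -(4/7)*log2(4/7) = 0.461346; -(3/14)*log2(3/14) = 0.476227; -(3/14)*log2(3/14) = 0.476227. H = 0.461346 + 0.476227 + 0.476227 = 1.4138

1.4138 bits


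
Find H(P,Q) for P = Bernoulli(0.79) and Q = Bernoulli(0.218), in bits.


H(P,Q) = -p*log2(q) - (1-p)*log2(1-q). -0.79*log2(0.218) = 1.736104; -0.21*log2(0.782) = 0.074499. H(P,Q) = 1.736104 + 0.074499 = 1.8106

1.8106 bits


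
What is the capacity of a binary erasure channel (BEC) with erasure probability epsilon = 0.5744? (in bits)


C = 1 - epsilon = 1 - 0.5744 = 0.4256

0.4256 bits


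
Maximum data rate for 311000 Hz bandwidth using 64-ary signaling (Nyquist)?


Rate = 2 * B * log2(M) = 2 * 311000 * 6.0 = 3732000.0

3732000.0 bps


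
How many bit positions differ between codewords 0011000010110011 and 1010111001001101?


Count differing positions: ^ . . ^ ^ ^ ^ . ^ ^ ^ ^ ^ ^ ^ . = 12 differences

12


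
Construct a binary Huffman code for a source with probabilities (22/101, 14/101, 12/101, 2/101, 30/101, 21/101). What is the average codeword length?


Huffman construction (repeatedly merge the two least-probable nodes; each merge adds 1 bit to every symbol beneath it): 2/101 + 12/101 = 14/101; 14/101 + 14/101 = 28/101; 21/101 + 22/101 = 43/101; 28/101 + 30/101 = 58/101; 43/101 + 58/101 = 1. Resulting codeword lengths (in the order the probabilities were given): (2, 3, 4, 4, 2, 2). L_avg = sum(p_i * l_i) = 22/101*2 + 14/101*3 + 12/101*4 + 2/101*4 + 30/101*2 + 21/101*2 = 244/101 = 2.4158

2.4158 bits


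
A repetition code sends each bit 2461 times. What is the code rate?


Rate = k/n = 1/2461

1/2461


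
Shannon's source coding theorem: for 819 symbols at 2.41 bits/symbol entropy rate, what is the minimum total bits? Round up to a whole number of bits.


Minimum bits >= n * H = 819 * 2.41 = 1973.79, rounded up to a whole number of bits = 1974

1974 bits


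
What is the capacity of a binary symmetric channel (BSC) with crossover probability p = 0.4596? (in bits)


H(p) = -p*log2(p) - (1-p)*log2(1-p) = -0.4596*log2(0.4596) - 0.5404*log2(0.5404) = 0.515464 + 0.479821 = 0.9953. C = 1 - H(p) = 1 - 0.9953 = 0.0047

0.0047 bits


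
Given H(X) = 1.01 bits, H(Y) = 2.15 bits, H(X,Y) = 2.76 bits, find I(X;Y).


I(X;Y) = H(X) + H(Y) - H(X,Y) = 1.01 + 2.15 - 2.76 = 0.4

0.4 bits


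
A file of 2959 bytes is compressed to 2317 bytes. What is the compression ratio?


Ratio = original / compressed = 2959 / 2317 = 1.2771

1.2771


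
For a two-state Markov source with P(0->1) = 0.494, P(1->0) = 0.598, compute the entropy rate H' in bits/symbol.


Stationary distribution: pi_0 = p10/(p01+p10) = 0.5476, pi_1 = 0.4524. Entropy rate H' = pi_0*H(p01) + pi_1*H(p10) = 0.5476*0.9999 + 0.4524*0.9721 = 0.9873

0.9873 bits/symbol


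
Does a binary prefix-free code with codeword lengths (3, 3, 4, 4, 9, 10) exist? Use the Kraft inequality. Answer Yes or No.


Kraft sum = sum(2^(-l_i)) = 0.3779, need <= 1. Result: satisfied (a binary prefix-free code with these lengths exists)

Yes


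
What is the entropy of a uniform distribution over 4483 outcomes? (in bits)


H = log2(n) = log2(4483) = 12.1302

12.1302 bits


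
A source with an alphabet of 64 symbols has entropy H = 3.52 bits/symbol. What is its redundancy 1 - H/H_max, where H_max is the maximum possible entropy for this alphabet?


H_max = log2(K) = log2(64) = 6.0 bits/symbol. Redundancy = 1 - H/H_max = 1 - 3.52/6.0 = 1 - 0.5867 = 0.4133

0.4133


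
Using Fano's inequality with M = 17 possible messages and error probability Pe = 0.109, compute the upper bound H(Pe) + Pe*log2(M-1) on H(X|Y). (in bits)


H(Pe) = -Pe*log2(Pe) - (1-Pe)*log2(1-Pe) = -0.109*log2(0.109) - 0.891*log2(0.891) = 0.348538 + 0.148354 = 0.4969. Pe*log2(M-1) = 0.109*log2(16) = 0.436000. Bound = H(Pe) + Pe*log2(M-1) = 0.348538 + 0.148354 + 0.436000 = 0.9329

0.9329 bits


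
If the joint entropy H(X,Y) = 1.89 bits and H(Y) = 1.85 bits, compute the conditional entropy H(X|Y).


H(X|Y) = H(X,Y) - H(Y) = 1.89 - 1.85 = 0.04

0.04 bits


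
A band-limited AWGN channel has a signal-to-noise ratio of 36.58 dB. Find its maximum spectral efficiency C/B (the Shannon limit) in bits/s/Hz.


SNR_linear = 10^(36.58/10) = 4549.8806; C/B = log2(1 + SNR_linear) = log2(1 + 4549.8806) = 12.1519

12.1519 bits/s/Hz


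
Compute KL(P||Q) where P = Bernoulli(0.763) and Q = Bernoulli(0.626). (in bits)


KL = p*log2(p/q) + (1-p)*log2((1-p)/(1-q)) = 0.763*log2(0.763/0.626) + 0.237*log2(0.237/0.374) = 0.0619

0.0619 bits


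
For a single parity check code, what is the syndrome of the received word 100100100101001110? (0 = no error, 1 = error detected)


Syndrome = XOR of all bits = 1 XOR 0 XOR 0 XOR 1 XOR 0 XOR 0 XOR 1 XOR 0 XOR 0 XOR 1 XOR 0 XOR 1 XOR 0 XOR 0 XOR 1 XOR 1 XOR 1 XOR 0 = 0

0


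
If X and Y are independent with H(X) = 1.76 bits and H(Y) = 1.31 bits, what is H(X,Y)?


For independent variables, H(X,Y) = H(X) + H(Y) = 1.76 + 1.31 = 3.07

3.07 bits


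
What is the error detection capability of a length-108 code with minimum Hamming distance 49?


Detection capability = d_min - 1 = 49 - 1 = 48

48 errors


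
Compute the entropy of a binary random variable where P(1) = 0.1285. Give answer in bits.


H = -p*log2(p) - (1-p)*log2(1-p). -0.1285*log2(0.1285) = 0.380381; -0.8715*log2(0.8715) = 0.172930. H = 0.380381 + 0.172930 = 0.5533

0.5533 bits


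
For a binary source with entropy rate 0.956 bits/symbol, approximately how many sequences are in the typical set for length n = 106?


log2|A_typical| = nH = 106 * 0.956 = 101.336, so |A_typical| ~ 2^101.336 = 3.200e+30

3.200e+30


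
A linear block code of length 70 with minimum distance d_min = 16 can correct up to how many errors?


Correction capability = floor((d-1)/2) = floor((16-1)/2) = 7

7 errors


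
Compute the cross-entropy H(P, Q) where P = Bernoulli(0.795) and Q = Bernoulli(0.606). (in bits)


H(P,Q) = -p*log2(q) - (1-p)*log2(1-q). -0.795*log2(0.606) = 0.574475; -0.205*log2(0.394) = 0.275465. H(P,Q) = 0.574475 + 0.275465 = 0.8499

0.8499 bits


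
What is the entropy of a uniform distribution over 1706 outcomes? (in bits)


H = log2(n) = log2(1706) = 10.7364

10.7364 bits


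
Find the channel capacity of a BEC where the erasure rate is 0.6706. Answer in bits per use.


C = 1 - epsilon = 1 - 0.6706 = 0.3294

0.3294 bits


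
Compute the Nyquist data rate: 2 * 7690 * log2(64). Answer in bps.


Rate = 2 * B * log2(M) = 2 * 7690 * 6.0 = 92280.0

92280.0 bps


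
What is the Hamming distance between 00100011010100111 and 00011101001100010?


Count differing positions: . . ^ ^ ^ ^ ^ . . ^ ^ . . . ^ . ^ = 9 differences

9


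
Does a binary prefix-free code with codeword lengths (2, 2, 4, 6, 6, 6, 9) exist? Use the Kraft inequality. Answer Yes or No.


Kraft sum = sum(2^(-l_i)) = 0.6113, need <= 1. Result: satisfied (a binary prefix-free code with these lengths exists)

Yes


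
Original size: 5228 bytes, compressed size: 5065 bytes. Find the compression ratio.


Ratio = original / compressed = 5228 / 5065 = 1.0322

1.0322


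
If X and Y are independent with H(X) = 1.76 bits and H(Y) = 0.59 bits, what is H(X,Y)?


For independent variables, H(X,Y) = H(X) + H(Y) = 1.76 + 0.59 = 2.35

2.35 bits


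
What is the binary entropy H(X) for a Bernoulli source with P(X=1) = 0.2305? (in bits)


H = -p*log2(p) - (1-p)*log2(1-p). -0.2305*log2(0.2305) = 0.488006; -0.7695*log2(0.7695) = 0.290876. H = 0.488006 + 0.290876 = 0.7789

0.7789 bits


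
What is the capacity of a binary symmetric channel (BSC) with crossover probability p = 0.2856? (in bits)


H(p) = -p*log2(p) - (1-p)*log2(1-p) = -0.2856*log2(0.2856) - 0.7144*log2(0.7144) = 0.516345 + 0.346624 = 0.863. C = 1 - H(p) = 1 - 0.863 = 0.137

0.137 bits


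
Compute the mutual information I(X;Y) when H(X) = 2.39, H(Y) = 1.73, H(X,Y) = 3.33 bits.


I(X;Y) = H(X) + H(Y) - H(X,Y) = 2.39 + 1.73 - 3.33 = 0.79

0.79 bits


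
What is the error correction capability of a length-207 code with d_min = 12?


Correction capability = floor((d-1)/2) = floor((12-1)/2) = 5

5 errors


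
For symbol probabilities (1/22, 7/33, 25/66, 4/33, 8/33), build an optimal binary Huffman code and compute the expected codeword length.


Huffman construction (repeatedly merge the two least-probable nodes; each merge adds 1 bit to every symbol beneath it): 1/22 + 4/33 = 1/6; 1/6 + 7/33 = 25/66; 8/33 + 25/66 = 41/66; 25/66 + 41/66 = 1. Resulting codeword lengths (in the order the probabilities were given): (3, 2, 2, 3, 2). L_avg = sum(p_i * l_i) = 1/22*3 + 7/33*2 + 25/66*2 + 4/33*3 + 8/33*2 = 13/6 = 2.1667

2.1667 bits


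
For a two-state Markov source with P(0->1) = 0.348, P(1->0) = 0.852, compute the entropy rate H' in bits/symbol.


Stationary distribution: pi_0 = p10/(p01+p10) = 0.71, pi_1 = 0.29. Entropy rate H' = pi_0*H(p01) + pi_1*H(p10) = 0.71*0.9323 + 0.29*0.6048 = 0.8373

0.8373 bits/symbol


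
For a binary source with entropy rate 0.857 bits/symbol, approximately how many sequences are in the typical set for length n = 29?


log2|A_typical| = nH = 29 * 0.857 = 24.853, so |A_typical| ~ 2^24.853 = 3.030e+07

3.030e+07


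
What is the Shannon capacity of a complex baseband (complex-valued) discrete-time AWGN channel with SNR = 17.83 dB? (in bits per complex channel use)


SNR_linear = 10^(17.83/10) = 60.6736; C = log2(1 + SNR_linear) = log2(1 + 60.6736) = 5.9466

5.9466 bits/channel use


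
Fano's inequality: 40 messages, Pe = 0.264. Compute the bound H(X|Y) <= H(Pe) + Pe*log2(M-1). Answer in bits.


H(Pe) = -Pe*log2(Pe) - (1-Pe)*log2(1-Pe) = -0.264*log2(0.264) - 0.736*log2(0.736) = 0.507247 + 0.325476 = 0.8327. Pe*log2(M-1) = 0.264*log2(39) = 1.395346. Bound = H(Pe) + Pe*log2(M-1) = 0.507247 + 0.325476 + 1.395346 = 2.2281

2.2281 bits


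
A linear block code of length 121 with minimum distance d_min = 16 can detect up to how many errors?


Detection capability = d_min - 1 = 16 - 1 = 15

15 errors


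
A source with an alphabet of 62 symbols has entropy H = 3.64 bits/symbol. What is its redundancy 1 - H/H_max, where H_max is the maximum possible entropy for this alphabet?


H_max = log2(K) = log2(62) = 5.9542 bits/symbol. Redundancy = 1 - H/H_max = 1 - 3.64/5.9542 = 1 - 0.6113 = 0.3887

0.3887


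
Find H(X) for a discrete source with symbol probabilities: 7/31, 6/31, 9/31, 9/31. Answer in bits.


H = -sum(p_i * log2(p_i)). Terms: -(7/31)*log2(7/31) = 0.484771; -(6/31)*log2(6/31) = 0.458561; -(9/31)*log2(9/31) = 0.518014; -(9/31)*log2(9/31) = 0.518014. H = 0.484771 + 0.458561 + 0.518014 + 0.518014 = 1.9794

1.9794 bits


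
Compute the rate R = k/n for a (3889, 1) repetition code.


Rate = k/n = 1/3889

1/3889


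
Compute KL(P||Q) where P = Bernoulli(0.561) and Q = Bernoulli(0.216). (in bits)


KL = p*log2(p/q) + (1-p)*log2((1-p)/(1-q)) = 0.561*log2(0.561/0.216) + 0.439*log2(0.439/0.784) = 0.4052

0.4052 bits


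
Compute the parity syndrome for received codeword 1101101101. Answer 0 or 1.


Syndrome = XOR of all bits = 1 XOR 1 XOR 0 XOR 1 XOR 1 XOR 0 XOR 1 XOR 1 XOR 0 XOR 1 = 1

1


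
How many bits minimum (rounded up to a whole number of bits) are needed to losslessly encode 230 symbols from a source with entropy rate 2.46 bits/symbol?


Minimum bits >= n * H = 230 * 2.46 = 565.8, rounded up to a whole number of bits = 566

566 bits


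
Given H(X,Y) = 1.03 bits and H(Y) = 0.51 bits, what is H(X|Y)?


H(X|Y) = H(X,Y) - H(Y) = 1.03 - 0.51 = 0.52

0.52 bits


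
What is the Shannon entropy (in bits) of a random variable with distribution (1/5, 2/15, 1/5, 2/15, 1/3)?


H = -sum(p_i * log2(p_i)). Terms: -(1/5)*log2(1/5) = 0.464386; -(2/15)*log2(2/15) = 0.387585; -(1/5)*log2(1/5) = 0.464386; -(2/15)*log2(2/15) = 0.387585; -(1/3)*log2(1/3) = 0.528321. H = 0.464386 + 0.387585 + 0.464386 + 0.387585 + 0.528321 = 2.2323

2.2323 bits


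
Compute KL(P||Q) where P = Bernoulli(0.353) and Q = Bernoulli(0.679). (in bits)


KL = p*log2(p/q) + (1-p)*log2((1-p)/(1-q)) = 0.353*log2(0.353/0.679) + 0.647*log2(0.647/0.321) = 0.3211

0.3211 bits


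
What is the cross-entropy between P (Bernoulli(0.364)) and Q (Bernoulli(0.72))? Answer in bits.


H(P,Q) = -p*log2(q) - (1-p)*log2(1-q). -0.364*log2(0.72) = 0.172511; -0.636*log2(0.28) = 1.168015. H(P,Q) = 0.172511 + 1.168015 = 1.3405

1.3405 bits


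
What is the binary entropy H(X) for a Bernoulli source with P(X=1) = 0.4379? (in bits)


H = -p*log2(p) - (1-p)*log2(1-p). -0.4379*log2(0.4379) = 0.521682; -0.5621*log2(0.5621) = 0.467162. H = 0.521682 + 0.467162 = 0.9888

0.9888 bits


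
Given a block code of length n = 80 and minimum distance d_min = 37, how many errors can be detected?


Detection capability = d_min - 1 = 37 - 1 = 36

36 errors


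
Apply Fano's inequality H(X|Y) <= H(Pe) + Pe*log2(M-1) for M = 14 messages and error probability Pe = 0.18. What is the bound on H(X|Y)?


H(Pe) = -Pe*log2(Pe) - (1-Pe)*log2(1-Pe) = -0.18*log2(0.18) - 0.82*log2(0.82) = 0.445308 + 0.234769 = 0.6801. Pe*log2(M-1) = 0.18*log2(13) = 0.666079. Bound = H(Pe) + Pe*log2(M-1) = 0.445308 + 0.234769 + 0.666079 = 1.3462

1.3462 bits
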